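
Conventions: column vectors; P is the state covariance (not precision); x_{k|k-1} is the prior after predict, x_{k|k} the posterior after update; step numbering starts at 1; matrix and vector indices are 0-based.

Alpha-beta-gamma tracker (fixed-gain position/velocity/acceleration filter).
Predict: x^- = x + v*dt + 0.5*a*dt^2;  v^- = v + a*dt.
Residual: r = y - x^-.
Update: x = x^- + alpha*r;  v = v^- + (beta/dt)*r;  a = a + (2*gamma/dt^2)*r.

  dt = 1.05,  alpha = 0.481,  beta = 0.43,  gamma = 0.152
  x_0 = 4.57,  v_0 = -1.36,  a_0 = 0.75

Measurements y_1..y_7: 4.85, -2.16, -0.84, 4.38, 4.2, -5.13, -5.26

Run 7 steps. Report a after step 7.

step 1: x_pred=3.5554  r=1.2946  x^+=4.1781  v^+=-0.0423  a^+=1.1070
step 2: x_pred=4.7439  r=-6.9039  x^+=1.4231  v^+=-1.7073  a^+=-0.7967
step 3: x_pred=-0.8088  r=-0.0312  x^+=-0.8238  v^+=-2.5567  a^+=-0.8053
step 4: x_pred=-3.9522  r=8.3322  x^+=0.0556  v^+=0.0100  a^+=1.4922
step 5: x_pred=0.8887  r=3.3113  x^+=2.4814  v^+=2.9329  a^+=2.4052
step 6: x_pred=6.8868  r=-12.0168  x^+=1.1067  v^+=0.5372  a^+=-0.9082
step 7: x_pred=1.1701  r=-6.4301  x^+=-1.9228  v^+=-3.0497  a^+=-2.6813

a_post = -2.6813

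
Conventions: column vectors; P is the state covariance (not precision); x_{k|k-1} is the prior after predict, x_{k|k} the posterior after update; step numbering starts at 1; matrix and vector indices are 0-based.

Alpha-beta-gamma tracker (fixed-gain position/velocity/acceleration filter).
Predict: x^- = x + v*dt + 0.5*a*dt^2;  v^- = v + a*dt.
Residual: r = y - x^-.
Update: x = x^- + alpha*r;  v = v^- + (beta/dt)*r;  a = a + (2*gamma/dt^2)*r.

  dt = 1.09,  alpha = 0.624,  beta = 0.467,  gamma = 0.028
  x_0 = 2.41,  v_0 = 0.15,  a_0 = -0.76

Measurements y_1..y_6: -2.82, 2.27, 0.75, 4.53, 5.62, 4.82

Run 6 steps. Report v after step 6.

v_post = 0.7946

step 1: x_pred=2.1220  r=-4.9420  x^+=-0.9618  v^+=-2.7958  a^+=-0.9929
step 2: x_pred=-4.5990  r=6.8690  x^+=-0.3128  v^+=-0.9351  a^+=-0.6692
step 3: x_pred=-1.7295  r=2.4795  x^+=-0.1823  v^+=-0.6022  a^+=-0.5523
step 4: x_pred=-1.1668  r=5.6968  x^+=2.3880  v^+=1.2366  a^+=-0.2838
step 5: x_pred=3.5673  r=2.0527  x^+=4.8482  v^+=1.8067  a^+=-0.1870
step 6: x_pred=6.7064  r=-1.8864  x^+=5.5293  v^+=0.7946  a^+=-0.2759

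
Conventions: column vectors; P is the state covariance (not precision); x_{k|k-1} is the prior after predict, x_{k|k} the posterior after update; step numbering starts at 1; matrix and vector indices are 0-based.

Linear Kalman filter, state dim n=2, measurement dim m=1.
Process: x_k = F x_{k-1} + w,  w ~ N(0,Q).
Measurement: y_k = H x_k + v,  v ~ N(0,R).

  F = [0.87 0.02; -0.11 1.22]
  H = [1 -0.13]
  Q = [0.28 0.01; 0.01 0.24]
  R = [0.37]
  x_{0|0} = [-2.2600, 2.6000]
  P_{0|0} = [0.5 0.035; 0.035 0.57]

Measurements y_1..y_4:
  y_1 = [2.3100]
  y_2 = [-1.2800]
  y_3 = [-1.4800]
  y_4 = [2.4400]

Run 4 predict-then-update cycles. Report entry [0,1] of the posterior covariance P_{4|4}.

step 1: x^-=[-1.9142, 3.4206]  P^-=[0.6599 0.0131; 0.0131 1.0850]  S=[1.0448]  K=[0.6300; -0.1224]  nu=[4.6689]  x^+=[1.0270, 2.8490]  P^+=[0.2453 0.0937; 0.0937 1.0694]
step 2: x^-=[0.9505, 3.3628]  P^-=[0.4693 0.1119; 0.1119 1.8095]  S=[0.8408]  K=[0.5409; -0.1467]  nu=[-1.7933]  x^+=[-0.0195, 3.6258]  P^+=[0.2233 0.1786; 0.1786 1.7914]
step 3: x^-=[0.0555, 4.4257]  P^-=[0.4560 0.2215; 0.2215 2.8611]  S=[0.8167]  K=[0.5230; -0.1842]  nu=[-0.9602]  x^+=[-0.4467, 4.6025]  P^+=[0.2325 0.3002; 0.3002 2.8334]
step 4: x^-=[-0.2966, 5.6642]  P^-=[0.4676 0.3748; 0.3748 4.3794]  S=[0.8141]  K=[0.5145; -0.2389]  nu=[3.4729]  x^+=[1.4902, 4.8346]  P^+=[0.2521 0.4749; 0.4749 4.3330]

P_post[0,1] = 0.4749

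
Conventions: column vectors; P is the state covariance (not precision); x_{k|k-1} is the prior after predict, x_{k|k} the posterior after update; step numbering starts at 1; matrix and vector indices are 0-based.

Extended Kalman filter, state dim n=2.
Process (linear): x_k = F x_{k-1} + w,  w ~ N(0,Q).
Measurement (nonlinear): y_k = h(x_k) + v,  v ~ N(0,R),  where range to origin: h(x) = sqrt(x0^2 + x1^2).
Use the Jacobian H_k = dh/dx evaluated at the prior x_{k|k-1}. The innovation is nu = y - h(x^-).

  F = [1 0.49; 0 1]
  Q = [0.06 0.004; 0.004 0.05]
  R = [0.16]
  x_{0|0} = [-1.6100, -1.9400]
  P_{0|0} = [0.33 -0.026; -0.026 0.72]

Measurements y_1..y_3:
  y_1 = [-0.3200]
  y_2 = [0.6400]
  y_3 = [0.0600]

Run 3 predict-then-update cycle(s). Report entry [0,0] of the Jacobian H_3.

step 1: x^-=[-2.5606, -1.9400]  P^-=[0.5374 0.3308; 0.3308 0.7700]  H_jac=[-0.7971 -0.6039]  S=[1.1007]  K=[-0.5707; -0.6620]  nu=[-3.5325]  x^+=[-0.5448, 0.3986]  P^+=[0.1790 -0.0850; -0.0850 0.2876]
step 2: x^-=[-0.3494, 0.3986]  P^-=[0.2247 0.0599; 0.0599 0.3376]  H_jac=[-0.6592 0.7519]  S=[0.3891]  K=[-0.2649; 0.5509]  nu=[0.1099]  x^+=[-0.3786, 0.4591]  P^+=[0.1974 0.1167; 0.1167 0.2195]
step 3: x^-=[-0.1536, 0.4591]  P^-=[0.4245 0.2283; 0.2283 0.2695]  H_jac=[-0.3172 0.9483]  S=[0.3078]  K=[0.2658; 0.5952]  nu=[-0.4241]  x^+=[-0.2663, 0.2067]  P^+=[0.4027 0.1796; 0.1796 0.1605]

H_jac[0,0] = -0.3172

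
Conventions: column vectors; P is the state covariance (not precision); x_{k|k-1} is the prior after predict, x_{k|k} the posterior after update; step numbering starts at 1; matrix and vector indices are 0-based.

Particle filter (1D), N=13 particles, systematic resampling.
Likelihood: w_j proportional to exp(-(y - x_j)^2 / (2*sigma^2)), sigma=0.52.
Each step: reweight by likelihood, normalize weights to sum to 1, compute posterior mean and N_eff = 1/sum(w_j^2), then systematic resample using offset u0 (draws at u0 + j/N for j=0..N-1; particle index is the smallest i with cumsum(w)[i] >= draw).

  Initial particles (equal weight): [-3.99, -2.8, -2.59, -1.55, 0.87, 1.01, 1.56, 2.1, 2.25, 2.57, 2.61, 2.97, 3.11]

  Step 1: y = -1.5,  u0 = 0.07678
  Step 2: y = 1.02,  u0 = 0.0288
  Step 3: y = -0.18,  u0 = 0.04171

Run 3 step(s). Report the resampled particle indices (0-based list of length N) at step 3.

step 1: w=[0.0000, 0.0382, 0.0966, 0.8652, 0.0000, 0.0000, 0.0000, 0.0000, 0.0000, 0.0000, 0.0000, 0.0000, 0.0000]  mean=-1.6981  Neff=1.3170  idx=[2, 3, 3, 3, 3, 3, 3, 3, 3, 3, 3, 3, 3]
step 2: w=[0.0000, 0.0833, 0.0833, 0.0833, 0.0833, 0.0833, 0.0833, 0.0833, 0.0833, 0.0833, 0.0833, 0.0833, 0.0833]  mean=-1.5500  Neff=12.0000  idx=[1, 2, 3, 4, 5, 5, 6, 7, 8, 9, 10, 11, 12]
step 3: w=[0.0769, 0.0769, 0.0769, 0.0769, 0.0769, 0.0769, 0.0769, 0.0769, 0.0769, 0.0769, 0.0769, 0.0769, 0.0769]  mean=-1.5500  Neff=13.0000  idx=[0, 1, 2, 3, 4, 5, 6, 7, 8, 9, 10, 11, 12]

resampled_idx = [0, 1, 2, 3, 4, 5, 6, 7, 8, 9, 10, 11, 12]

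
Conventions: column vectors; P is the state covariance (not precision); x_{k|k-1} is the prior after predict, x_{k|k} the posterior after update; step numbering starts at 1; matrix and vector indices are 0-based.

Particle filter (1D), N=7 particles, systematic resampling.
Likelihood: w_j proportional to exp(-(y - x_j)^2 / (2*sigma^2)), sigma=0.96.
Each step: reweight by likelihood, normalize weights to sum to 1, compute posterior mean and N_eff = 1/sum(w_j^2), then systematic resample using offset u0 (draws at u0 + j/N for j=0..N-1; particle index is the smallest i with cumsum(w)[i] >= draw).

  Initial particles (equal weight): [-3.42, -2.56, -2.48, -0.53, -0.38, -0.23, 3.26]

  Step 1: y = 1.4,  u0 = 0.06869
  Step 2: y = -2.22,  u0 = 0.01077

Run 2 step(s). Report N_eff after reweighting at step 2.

N_eff = 4.7464

step 1: w=[0.0000, 0.0003, 0.0004, 0.1888, 0.2554, 0.3371, 0.2181]  mean=0.4345  Neff=3.8165  idx=[3, 4, 4, 5, 5, 6, 6]
step 2: w=[0.2778, 0.2085, 0.2085, 0.1526, 0.1526, 0.0000, 0.0000]  mean=-0.3759  Neff=4.7464  idx=[0, 0, 1, 1, 2, 3, 4]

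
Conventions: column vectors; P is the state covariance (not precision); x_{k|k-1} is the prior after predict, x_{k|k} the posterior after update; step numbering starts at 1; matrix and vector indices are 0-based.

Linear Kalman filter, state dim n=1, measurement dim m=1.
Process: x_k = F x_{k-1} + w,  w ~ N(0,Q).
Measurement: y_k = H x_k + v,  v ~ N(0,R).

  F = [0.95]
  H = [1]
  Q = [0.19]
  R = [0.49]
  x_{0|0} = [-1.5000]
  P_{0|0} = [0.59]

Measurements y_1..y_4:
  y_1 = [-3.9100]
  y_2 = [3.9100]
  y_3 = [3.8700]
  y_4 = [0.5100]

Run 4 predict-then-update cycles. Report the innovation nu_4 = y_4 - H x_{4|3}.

step 1: x^-=[-1.4250]  P^-=[0.7225]  S=[1.2125]  K=[0.5959]  nu=[-2.4850]  x^+=[-2.9057]  P^+=[0.2920]
step 2: x^-=[-2.7604]  P^-=[0.4535]  S=[0.9435]  K=[0.4807]  nu=[6.6704]  x^+=[0.4458]  P^+=[0.2355]
step 3: x^-=[0.4235]  P^-=[0.4026]  S=[0.8926]  K=[0.4510]  nu=[3.4465]  x^+=[1.9779]  P^+=[0.2210]
step 4: x^-=[1.8790]  P^-=[0.3895]  S=[0.8795]  K=[0.4428]  nu=[-1.3690]  x^+=[1.2728]  P^+=[0.2170]

innov = [-1.3690]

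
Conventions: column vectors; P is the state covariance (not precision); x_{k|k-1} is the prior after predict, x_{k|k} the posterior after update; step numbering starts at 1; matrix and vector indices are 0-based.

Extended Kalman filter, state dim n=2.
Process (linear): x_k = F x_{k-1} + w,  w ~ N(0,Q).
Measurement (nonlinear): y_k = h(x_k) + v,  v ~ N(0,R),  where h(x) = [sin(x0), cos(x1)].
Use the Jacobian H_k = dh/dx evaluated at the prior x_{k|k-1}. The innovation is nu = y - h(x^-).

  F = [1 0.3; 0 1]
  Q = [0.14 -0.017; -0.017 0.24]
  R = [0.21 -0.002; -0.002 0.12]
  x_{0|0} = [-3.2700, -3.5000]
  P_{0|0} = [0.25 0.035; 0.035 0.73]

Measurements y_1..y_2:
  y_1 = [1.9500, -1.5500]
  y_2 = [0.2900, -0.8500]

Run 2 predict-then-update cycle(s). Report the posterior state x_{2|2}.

x_post = [-5.8690, -2.7693]

step 1: x^-=[-4.3200, -3.5000]  P^-=[0.4767 0.2370; 0.2370 0.9700]  H_jac=[-0.3824 0.0000; 0.0000 -0.3508]  S=[0.2797 0.0298; 0.0298 0.2394]  K=[-0.6230 -0.2698; -0.1749 -1.3998]  nu=[1.0260, -0.6135]  x^+=[-4.7936, -2.8206]  P^+=[0.3407 0.0887; 0.0887 0.4779]
step 2: x^-=[-5.6398, -2.8206]  P^-=[0.5770 0.2151; 0.2151 0.7179]  H_jac=[0.8001 0.0000; 0.0000 0.3155]  S=[0.5793 0.0523; 0.0523 0.1914]  K=[0.7841 0.1403; 0.1951 1.1296]  nu=[-0.3099, 0.0989]  x^+=[-5.8690, -2.7693]  P^+=[0.2055 0.0484; 0.0484 0.4285]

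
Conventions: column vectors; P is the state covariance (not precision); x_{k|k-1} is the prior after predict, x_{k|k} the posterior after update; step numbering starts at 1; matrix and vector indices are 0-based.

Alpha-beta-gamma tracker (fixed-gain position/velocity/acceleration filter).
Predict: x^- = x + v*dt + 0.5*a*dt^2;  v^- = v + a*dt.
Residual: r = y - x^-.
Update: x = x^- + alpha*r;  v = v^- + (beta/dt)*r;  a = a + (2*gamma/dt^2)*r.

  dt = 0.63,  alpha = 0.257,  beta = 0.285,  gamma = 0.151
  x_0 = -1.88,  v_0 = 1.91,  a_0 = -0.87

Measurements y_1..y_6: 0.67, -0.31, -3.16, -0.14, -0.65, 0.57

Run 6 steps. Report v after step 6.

v_post = -2.1365

step 1: x_pred=-0.8494  r=1.5194  x^+=-0.4589  v^+=2.0492  a^+=0.2861
step 2: x_pred=0.8889  r=-1.1989  x^+=0.5808  v^+=1.6871  a^+=-0.6262
step 3: x_pred=1.5194  r=-4.6794  x^+=0.3168  v^+=-0.8243  a^+=-4.1867
step 4: x_pred=-1.0334  r=0.8934  x^+=-0.8038  v^+=-3.0578  a^+=-3.5070
step 5: x_pred=-3.4261  r=2.7761  x^+=-2.7126  v^+=-4.0113  a^+=-1.3946
step 6: x_pred=-5.5165  r=6.0865  x^+=-3.9523  v^+=-2.1365  a^+=3.2366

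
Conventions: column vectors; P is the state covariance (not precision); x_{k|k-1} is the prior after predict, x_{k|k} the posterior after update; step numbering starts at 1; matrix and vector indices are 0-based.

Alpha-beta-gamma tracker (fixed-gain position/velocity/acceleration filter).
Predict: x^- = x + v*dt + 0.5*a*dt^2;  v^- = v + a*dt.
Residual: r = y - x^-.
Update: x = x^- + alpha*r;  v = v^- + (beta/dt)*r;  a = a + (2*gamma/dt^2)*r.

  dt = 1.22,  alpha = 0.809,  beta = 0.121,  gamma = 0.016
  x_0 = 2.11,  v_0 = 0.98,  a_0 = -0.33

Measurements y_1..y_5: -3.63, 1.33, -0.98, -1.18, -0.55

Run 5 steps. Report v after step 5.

v_post = -1.4313

step 1: x_pred=3.0600  r=-6.6900  x^+=-2.3522  v^+=-0.0861  a^+=-0.4738
step 2: x_pred=-2.8099  r=4.1399  x^+=0.5393  v^+=-0.2536  a^+=-0.3848
step 3: x_pred=-0.0565  r=-0.9235  x^+=-0.8036  v^+=-0.8147  a^+=-0.4047
step 4: x_pred=-2.0987  r=0.9187  x^+=-1.3555  v^+=-1.2173  a^+=-0.3849
step 5: x_pred=-3.1270  r=2.5770  x^+=-1.0422  v^+=-1.4313  a^+=-0.3295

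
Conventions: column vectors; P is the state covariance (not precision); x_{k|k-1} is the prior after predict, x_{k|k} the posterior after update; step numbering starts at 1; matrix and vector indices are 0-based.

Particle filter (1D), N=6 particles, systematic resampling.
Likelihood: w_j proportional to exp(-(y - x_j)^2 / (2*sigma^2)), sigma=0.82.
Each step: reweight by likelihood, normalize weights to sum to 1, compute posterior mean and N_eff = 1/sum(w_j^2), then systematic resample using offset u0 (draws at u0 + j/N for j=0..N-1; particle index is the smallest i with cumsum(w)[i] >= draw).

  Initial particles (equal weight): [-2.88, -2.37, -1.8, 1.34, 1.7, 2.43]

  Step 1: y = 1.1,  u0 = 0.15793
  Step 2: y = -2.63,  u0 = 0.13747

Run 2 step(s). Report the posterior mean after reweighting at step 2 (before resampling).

step 1: w=[0.0000, 0.0001, 0.0010, 0.4806, 0.3838, 0.1346]  mean=1.6216  Neff=2.5230  idx=[3, 3, 4, 4, 4, 5]
step 2: w=[0.4299, 0.4299, 0.0466, 0.0466, 0.0466, 0.0003]  mean=1.3906  Neff=2.6580  idx=[0, 0, 1, 1, 1, 4]

post_mean = 1.3906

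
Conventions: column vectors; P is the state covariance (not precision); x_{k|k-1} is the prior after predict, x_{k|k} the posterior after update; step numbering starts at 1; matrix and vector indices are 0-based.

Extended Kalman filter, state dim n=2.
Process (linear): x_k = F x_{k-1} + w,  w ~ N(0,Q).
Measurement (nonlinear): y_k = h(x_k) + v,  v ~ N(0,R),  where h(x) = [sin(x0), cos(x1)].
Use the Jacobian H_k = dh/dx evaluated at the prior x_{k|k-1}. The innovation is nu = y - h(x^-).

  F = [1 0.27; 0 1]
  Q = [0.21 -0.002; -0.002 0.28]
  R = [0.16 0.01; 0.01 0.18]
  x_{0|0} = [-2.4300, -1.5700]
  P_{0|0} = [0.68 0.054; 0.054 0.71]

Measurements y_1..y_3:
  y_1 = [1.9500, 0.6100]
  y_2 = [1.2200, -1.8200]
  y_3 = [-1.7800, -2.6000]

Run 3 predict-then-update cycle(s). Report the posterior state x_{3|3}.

x_post = [-7.5938, -3.9582]

step 1: x^-=[-2.8539, -1.5700]  P^-=[0.9709 0.2437; 0.2437 0.9900]  H_jac=[-0.9589 0.0000; 0.0000 1.0000]  S=[1.0528 -0.2237; -0.2237 1.1700]  K=[-0.8757 0.0409; -0.0440 0.8377]  nu=[2.2337, 0.6092]  x^+=[-4.7850, -1.1579]  P^+=[0.1457 -0.0014; -0.0014 0.1504]
step 2: x^-=[-5.0977, -1.1579]  P^-=[0.3659 0.0372; 0.0372 0.4304]  H_jac=[0.3758 0.0000; 0.0000 0.9159]  S=[0.2117 0.0228; 0.0228 0.5411]  K=[0.6458 0.0358; -0.0125 0.7291]  nu=[0.2933, -2.2213]  x^+=[-4.9877, -2.7810]  P^+=[0.2759 0.0141; 0.0141 0.1431]
step 3: x^-=[-5.7386, -2.7810]  P^-=[0.5039 0.0507; 0.0507 0.4231]  H_jac=[0.8553 0.0000; 0.0000 0.3528]  S=[0.5286 0.0253; 0.0253 0.2327]  K=[0.8159 -0.0118; 0.0516 0.6360]  nu=[-2.2981, -1.6643]  x^+=[-7.5938, -3.9582]  P^+=[0.1525 0.0171; 0.0171 0.3260]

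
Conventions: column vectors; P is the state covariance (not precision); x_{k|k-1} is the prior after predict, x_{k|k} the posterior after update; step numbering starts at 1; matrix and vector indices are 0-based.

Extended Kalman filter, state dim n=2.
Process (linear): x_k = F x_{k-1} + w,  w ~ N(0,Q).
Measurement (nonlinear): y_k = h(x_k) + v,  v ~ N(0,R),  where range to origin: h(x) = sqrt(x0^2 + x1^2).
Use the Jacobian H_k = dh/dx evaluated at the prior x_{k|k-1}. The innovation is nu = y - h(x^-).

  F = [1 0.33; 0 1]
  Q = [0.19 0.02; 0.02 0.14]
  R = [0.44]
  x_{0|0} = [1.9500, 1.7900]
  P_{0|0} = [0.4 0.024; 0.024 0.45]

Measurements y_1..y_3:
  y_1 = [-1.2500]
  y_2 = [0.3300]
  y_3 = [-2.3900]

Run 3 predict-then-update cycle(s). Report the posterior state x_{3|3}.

x_post = [-1.0460, -0.7322]

step 1: x^-=[2.5407, 1.7900]  P^-=[0.6548 0.1925; 0.1925 0.5900]  H_jac=[0.8175 0.5759]  S=[1.2546]  K=[0.5151; 0.3963]  nu=[-4.3579]  x^+=[0.2961, 0.0630]  P^+=[0.3220 -0.0636; -0.0636 0.3930]
step 2: x^-=[0.3169, 0.0630]  P^-=[0.5128 0.0861; 0.0861 0.5330]  H_jac=[0.9808 0.1951]  S=[0.9866]  K=[0.5269; 0.1910]  nu=[0.0069]  x^+=[0.3205, 0.0644]  P^+=[0.2390 -0.0132; -0.0132 0.4970]
step 3: x^-=[0.3418, 0.0644]  P^-=[0.4744 0.1708; 0.1708 0.6370]  H_jac=[0.9827 0.1850]  S=[0.9821]  K=[0.5069; 0.2910]  nu=[-2.7378]  x^+=[-1.0460, -0.7322]  P^+=[0.2221 0.0260; 0.0260 0.5538]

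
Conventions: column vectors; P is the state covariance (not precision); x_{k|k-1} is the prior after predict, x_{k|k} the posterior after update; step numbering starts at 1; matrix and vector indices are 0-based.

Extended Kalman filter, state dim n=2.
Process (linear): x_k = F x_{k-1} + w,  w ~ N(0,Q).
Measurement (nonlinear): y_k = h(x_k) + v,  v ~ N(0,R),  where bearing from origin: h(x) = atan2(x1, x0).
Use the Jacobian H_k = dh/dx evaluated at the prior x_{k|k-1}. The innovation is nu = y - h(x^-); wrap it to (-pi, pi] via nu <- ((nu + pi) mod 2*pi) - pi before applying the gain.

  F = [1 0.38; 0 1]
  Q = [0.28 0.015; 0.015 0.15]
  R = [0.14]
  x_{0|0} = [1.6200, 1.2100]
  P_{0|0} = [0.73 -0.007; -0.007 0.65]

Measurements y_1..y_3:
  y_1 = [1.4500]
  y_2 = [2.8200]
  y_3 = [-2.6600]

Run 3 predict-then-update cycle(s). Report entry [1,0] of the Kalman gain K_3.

K[1,0] = -0.5864

step 1: x^-=[2.0798, 1.2100]  P^-=[1.0985 0.2550; 0.2550 0.8000]  H_jac=[-0.2090 0.3592]  S=[0.2529]  K=[-0.5455; 0.9255]  nu=[0.9231]  x^+=[1.5762, 2.0643]  P^+=[1.0233 0.3827; 0.3827 0.5833]
step 2: x^-=[2.3607, 2.0643]  P^-=[1.6784 0.6194; 0.6194 0.7333]  H_jac=[-0.2099 0.2400]  S=[0.1938]  K=[-1.0508; 0.2375]  nu=[2.1015]  x^+=[0.1525, 2.5634]  P^+=[1.4644 0.6677; 0.6677 0.7224]
step 3: x^-=[1.1266, 2.5634]  P^-=[2.3562 0.9573; 0.9573 0.8724]  H_jac=[-0.3270 0.1437]  S=[0.3199]  K=[-1.9779; -0.5864]  nu=[2.4665]  x^+=[-3.7518, 1.1170]  P^+=[1.1045 0.5862; 0.5862 0.7624]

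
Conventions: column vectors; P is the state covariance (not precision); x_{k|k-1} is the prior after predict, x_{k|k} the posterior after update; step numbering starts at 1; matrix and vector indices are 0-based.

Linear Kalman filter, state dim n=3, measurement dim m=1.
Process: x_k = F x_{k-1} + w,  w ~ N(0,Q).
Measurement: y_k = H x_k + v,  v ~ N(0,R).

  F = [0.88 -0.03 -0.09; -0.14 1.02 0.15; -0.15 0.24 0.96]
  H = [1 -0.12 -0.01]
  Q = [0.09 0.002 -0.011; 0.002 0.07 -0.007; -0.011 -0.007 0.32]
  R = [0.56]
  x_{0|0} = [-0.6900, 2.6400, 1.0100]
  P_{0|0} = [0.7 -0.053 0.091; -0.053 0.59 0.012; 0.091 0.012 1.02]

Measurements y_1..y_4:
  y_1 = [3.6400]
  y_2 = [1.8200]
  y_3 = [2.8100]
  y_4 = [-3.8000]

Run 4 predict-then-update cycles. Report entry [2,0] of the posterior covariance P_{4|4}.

step 1: x^-=[-0.7773, 2.9409, 1.7067]  P^-=[0.6293 -0.1519 -0.1297; -0.1519 0.7355 0.3068; -0.1297 0.3068 1.2929]  S=[1.2398]  K=[0.5233; -0.1961; -0.1447]  nu=[4.7873]  x^+=[1.7281, 2.0019, 1.0138]  P^+=[0.2898 -0.0246 -0.0358; -0.0246 0.6878 0.2716; -0.0358 0.2716 1.2669]
step 2: x^-=[1.3694, 1.9521, 1.1945]  P^-=[0.3337 -0.1254 -0.2134; -0.1254 0.9114 0.6358; -0.2134 0.6358 1.6710]  S=[0.9429]  K=[0.3721; -0.2557; -0.3249]  nu=[0.6968]  x^+=[1.6287, 1.7739, 0.9681]  P^+=[0.2031 -0.0356 -0.0994; -0.0356 0.8498 0.5575; -0.0994 0.5575 1.5714]
step 3: x^-=[1.2929, 1.7266, 1.1108]  P^-=[0.2814 -0.1704 -0.3008; -0.1704 1.1784 1.0198; -0.3008 1.0198 2.1098]  S=[0.9080]  K=[0.3358; -0.3547; -0.4893]  nu=[1.7354]  x^+=[1.8756, 1.1111, 0.2617]  P^+=[0.1790 -0.0623 -0.1516; -0.0623 1.0642 0.8622; -0.1516 0.8622 1.8925]
step 4: x^-=[1.5937, 0.9100, 0.2366]  P^-=[0.2769 -0.2393 -0.3928; -0.2393 1.5112 1.4405; -0.3928 1.4405 2.5749]  S=[0.9277]  K=[0.3337; -0.4690; -0.6375]  nu=[-5.2821]  x^+=[-0.1689, 3.3872, 3.6041]  P^+=[0.1736 -0.0941 -0.1955; -0.0941 1.3072 1.1631; -0.1955 1.1631 2.1978]

P_post[2,0] = -0.1955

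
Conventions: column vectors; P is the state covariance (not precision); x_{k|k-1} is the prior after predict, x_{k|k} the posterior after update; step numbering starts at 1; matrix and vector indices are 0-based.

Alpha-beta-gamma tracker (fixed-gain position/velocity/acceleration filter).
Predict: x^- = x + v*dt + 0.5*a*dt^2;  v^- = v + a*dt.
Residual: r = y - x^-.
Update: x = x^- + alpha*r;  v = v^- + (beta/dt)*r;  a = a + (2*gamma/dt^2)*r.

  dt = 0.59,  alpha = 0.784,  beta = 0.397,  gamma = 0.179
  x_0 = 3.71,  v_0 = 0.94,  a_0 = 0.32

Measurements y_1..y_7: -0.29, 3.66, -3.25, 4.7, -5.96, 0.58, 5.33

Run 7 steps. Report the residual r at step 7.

resid = 5.9992

step 1: x_pred=4.3203  r=-4.6103  x^+=0.7058  v^+=-1.9734  a^+=-4.4214
step 2: x_pred=-1.2280  r=4.8880  x^+=2.6042  v^+=-1.2930  a^+=0.6056
step 3: x_pred=1.9468  r=-5.1968  x^+=-2.1275  v^+=-4.4324  a^+=-4.7389
step 4: x_pred=-5.5675  r=10.2675  x^+=2.4822  v^+=-0.3196  a^+=5.8205
step 5: x_pred=3.3067  r=-9.2667  x^+=-3.9584  v^+=-3.1209  a^+=-3.7097
step 6: x_pred=-6.4454  r=7.0254  x^+=-0.9375  v^+=-0.5824  a^+=3.5155
step 7: x_pred=-0.6692  r=5.9992  x^+=4.0342  v^+=5.5285  a^+=9.6853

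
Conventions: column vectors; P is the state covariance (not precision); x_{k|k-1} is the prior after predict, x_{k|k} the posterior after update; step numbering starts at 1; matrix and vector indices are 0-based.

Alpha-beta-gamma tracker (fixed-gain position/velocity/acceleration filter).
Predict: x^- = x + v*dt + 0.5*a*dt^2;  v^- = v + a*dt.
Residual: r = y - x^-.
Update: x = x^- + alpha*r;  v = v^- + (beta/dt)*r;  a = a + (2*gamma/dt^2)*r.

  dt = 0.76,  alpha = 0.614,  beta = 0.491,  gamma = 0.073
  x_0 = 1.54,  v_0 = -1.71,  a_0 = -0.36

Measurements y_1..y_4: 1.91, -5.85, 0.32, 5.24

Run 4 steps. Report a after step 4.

a_post = 2.6243

step 1: x_pred=0.1364  r=1.7736  x^+=1.2254  v^+=-0.8378  a^+=0.0883
step 2: x_pred=0.6142  r=-6.4642  x^+=-3.3548  v^+=-4.9469  a^+=-1.5456
step 3: x_pred=-7.5608  r=7.8808  x^+=-2.7220  v^+=-1.0301  a^+=0.4464
step 4: x_pred=-3.3760  r=8.6160  x^+=1.9142  v^+=4.8755  a^+=2.6243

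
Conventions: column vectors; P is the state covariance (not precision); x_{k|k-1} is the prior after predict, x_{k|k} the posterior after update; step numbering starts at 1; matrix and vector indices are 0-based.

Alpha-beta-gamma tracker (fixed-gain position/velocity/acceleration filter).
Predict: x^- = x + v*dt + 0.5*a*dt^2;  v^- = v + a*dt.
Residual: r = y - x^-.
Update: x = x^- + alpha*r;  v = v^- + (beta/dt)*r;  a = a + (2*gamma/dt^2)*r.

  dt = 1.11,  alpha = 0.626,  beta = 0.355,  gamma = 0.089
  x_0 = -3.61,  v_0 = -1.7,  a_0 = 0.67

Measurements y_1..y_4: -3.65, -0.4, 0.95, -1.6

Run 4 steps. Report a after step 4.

a_post = 0.4077

step 1: x_pred=-5.0842  r=1.4342  x^+=-4.1864  v^+=-0.4976  a^+=0.8772
step 2: x_pred=-4.1983  r=3.7983  x^+=-1.8206  v^+=1.6909  a^+=1.4259
step 3: x_pred=0.9348  r=0.0152  x^+=0.9443  v^+=3.2786  a^+=1.4281
step 4: x_pred=5.4633  r=-7.0633  x^+=1.0417  v^+=2.6048  a^+=0.4077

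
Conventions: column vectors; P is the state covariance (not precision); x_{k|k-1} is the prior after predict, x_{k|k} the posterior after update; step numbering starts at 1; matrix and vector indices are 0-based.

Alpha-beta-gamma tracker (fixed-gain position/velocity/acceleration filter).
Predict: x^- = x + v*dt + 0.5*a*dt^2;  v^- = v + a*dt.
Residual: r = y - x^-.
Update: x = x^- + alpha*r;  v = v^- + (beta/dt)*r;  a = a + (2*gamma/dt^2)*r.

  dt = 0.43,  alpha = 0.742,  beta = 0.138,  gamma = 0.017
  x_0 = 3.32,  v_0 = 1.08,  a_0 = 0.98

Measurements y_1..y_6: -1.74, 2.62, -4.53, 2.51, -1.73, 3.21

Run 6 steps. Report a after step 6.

step 1: x_pred=3.8750  r=-5.6150  x^+=-0.2913  v^+=-0.3006  a^+=-0.0525
step 2: x_pred=-0.4255  r=3.0455  x^+=1.8343  v^+=0.6542  a^+=0.5075
step 3: x_pred=2.1625  r=-6.6925  x^+=-2.8033  v^+=-1.2754  a^+=-0.7231
step 4: x_pred=-3.4186  r=5.9286  x^+=0.9804  v^+=0.3163  a^+=0.3670
step 5: x_pred=1.1504  r=-2.8804  x^+=-0.9869  v^+=-0.4503  a^+=-0.1626
step 6: x_pred=-1.1955  r=4.4055  x^+=2.0734  v^+=0.8937  a^+=0.6475

a_post = 0.6475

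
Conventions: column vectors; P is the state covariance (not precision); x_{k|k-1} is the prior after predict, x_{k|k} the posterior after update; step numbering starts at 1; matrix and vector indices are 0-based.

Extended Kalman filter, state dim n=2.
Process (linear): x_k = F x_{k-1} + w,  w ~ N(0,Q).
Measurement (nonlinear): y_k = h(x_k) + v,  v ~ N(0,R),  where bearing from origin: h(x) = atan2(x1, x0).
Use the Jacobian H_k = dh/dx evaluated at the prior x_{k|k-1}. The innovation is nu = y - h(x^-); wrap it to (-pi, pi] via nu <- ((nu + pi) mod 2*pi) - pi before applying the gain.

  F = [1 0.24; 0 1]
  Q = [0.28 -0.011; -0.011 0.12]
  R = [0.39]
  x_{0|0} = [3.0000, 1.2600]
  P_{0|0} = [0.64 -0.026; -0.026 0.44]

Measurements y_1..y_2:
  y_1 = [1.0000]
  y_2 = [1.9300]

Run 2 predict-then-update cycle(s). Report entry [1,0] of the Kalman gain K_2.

K[1,0] = 0.3080

step 1: x^-=[3.3024, 1.2600]  P^-=[0.9329 0.0686; 0.0686 0.5600]  H_jac=[-0.1009 0.2643]  S=[0.4350]  K=[-0.1746; 0.3244]  nu=[0.6355]  x^+=[3.1914, 1.4662]  P^+=[0.9196 0.0932; 0.0932 0.5142]
step 2: x^-=[3.5433, 1.4662]  P^-=[1.2740 0.2057; 0.2057 0.6342]  H_jac=[-0.0997 0.2410]  S=[0.4296]  K=[-0.1803; 0.3080]  nu=[1.5377]  x^+=[3.2660, 1.9398]  P^+=[1.2600 0.2295; 0.2295 0.5935]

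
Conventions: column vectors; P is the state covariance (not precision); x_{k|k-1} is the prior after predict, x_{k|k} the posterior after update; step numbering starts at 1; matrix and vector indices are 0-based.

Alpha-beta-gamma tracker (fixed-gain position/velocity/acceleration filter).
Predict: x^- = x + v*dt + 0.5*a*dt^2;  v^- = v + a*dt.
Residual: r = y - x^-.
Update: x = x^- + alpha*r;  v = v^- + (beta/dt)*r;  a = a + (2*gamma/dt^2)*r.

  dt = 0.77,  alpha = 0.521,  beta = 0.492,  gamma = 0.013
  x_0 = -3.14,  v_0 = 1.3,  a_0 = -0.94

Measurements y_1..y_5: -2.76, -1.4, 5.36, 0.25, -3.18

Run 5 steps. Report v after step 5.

v_post = -3.6894

step 1: x_pred=-2.4177  r=-0.3423  x^+=-2.5960  v^+=0.3575  a^+=-0.9550
step 2: x_pred=-2.6039  r=1.2039  x^+=-1.9767  v^+=0.3913  a^+=-0.9022
step 3: x_pred=-1.9428  r=7.3028  x^+=1.8620  v^+=4.3628  a^+=-0.5820
step 4: x_pred=5.0488  r=-4.7988  x^+=2.5486  v^+=0.8485  a^+=-0.7924
step 5: x_pred=2.9670  r=-6.1470  x^+=-0.2356  v^+=-3.6894  a^+=-1.0620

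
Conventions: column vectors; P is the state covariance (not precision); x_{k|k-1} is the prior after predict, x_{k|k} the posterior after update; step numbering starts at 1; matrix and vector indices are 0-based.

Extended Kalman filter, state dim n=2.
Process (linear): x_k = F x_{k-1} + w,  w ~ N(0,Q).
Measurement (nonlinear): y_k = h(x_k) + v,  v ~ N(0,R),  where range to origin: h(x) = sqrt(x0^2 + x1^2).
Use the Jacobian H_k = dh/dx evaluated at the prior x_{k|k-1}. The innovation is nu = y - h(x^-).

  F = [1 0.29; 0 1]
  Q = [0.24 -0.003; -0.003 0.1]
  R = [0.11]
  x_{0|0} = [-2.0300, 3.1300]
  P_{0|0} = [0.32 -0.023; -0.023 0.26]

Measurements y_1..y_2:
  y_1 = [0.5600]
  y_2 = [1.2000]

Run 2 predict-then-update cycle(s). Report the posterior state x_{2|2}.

x_post = [0.0914, 1.1985]

step 1: x^-=[-1.1223, 3.1300]  P^-=[0.5685 0.0494; 0.0494 0.3600]  H_jac=[-0.3375 0.9413]  S=[0.4624]  K=[-0.3144; 0.6969]  nu=[-2.7651]  x^+=[-0.2528, 1.2031]  P^+=[0.5228 0.1507; 0.1507 0.1355]
step 2: x^-=[0.0961, 1.2031]  P^-=[0.8616 0.1870; 0.1870 0.2355]  H_jac=[0.0796 0.9968]  S=[0.3791]  K=[0.6726; 0.6584]  nu=[-0.0069]  x^+=[0.0914, 1.1985]  P^+=[0.6901 0.0191; 0.0191 0.0711]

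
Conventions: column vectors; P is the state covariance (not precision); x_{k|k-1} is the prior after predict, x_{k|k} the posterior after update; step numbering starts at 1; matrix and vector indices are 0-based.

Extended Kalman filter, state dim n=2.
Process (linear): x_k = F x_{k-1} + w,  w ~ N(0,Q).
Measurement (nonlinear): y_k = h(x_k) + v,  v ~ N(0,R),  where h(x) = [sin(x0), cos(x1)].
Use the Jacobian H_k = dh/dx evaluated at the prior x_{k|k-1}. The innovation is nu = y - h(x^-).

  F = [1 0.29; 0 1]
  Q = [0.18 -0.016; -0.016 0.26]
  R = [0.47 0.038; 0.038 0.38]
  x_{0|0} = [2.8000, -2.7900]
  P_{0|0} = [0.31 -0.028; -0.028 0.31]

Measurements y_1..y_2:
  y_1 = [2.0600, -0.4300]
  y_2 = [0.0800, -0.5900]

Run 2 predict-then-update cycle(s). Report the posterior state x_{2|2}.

x_post = [0.4665, -2.4900]

step 1: x^-=[1.9909, -2.7900]  P^-=[0.4998 0.0459; 0.0459 0.5700]  H_jac=[-0.4079 0.0000; 0.0000 0.3444]  S=[0.5531 0.0316; 0.0316 0.4476]  K=[-0.3721 0.0615; -0.0591 0.4427]  nu=[1.1470, 0.5088]  x^+=[1.5955, -2.6325]  P^+=[0.4230 0.0269; 0.0269 0.4820]
step 2: x^-=[0.8321, -2.6325]  P^-=[0.6591 0.1506; 0.1506 0.7420]  H_jac=[0.6734 0.0000; 0.0000 0.4874]  S=[0.7689 0.0874; 0.0874 0.5562]  K=[0.5725 0.0420; 0.0590 0.6408]  nu=[-0.6593, 0.2832]  x^+=[0.4665, -2.4900]  P^+=[0.4020 0.0774; 0.0774 0.5043]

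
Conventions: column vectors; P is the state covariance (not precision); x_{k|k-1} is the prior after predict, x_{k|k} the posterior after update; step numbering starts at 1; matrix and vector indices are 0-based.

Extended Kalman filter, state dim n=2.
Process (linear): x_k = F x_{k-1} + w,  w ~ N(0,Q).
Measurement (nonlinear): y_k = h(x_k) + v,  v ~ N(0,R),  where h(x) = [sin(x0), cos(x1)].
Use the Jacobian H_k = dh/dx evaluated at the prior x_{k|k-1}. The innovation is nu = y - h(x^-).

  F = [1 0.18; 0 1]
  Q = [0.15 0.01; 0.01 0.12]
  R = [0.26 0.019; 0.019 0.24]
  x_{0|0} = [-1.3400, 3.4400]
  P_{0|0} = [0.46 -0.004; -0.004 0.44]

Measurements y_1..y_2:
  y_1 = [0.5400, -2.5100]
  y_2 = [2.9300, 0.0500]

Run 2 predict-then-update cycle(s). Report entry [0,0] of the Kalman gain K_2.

K[0,0] = 0.6466

step 1: x^-=[-0.7208, 3.4400]  P^-=[0.6228 0.0852; 0.0852 0.5600]  H_jac=[0.7513 0.0000; 0.0000 0.2940]  S=[0.6115 0.0378; 0.0378 0.2884]  K=[0.7660 -0.0136; 0.0699 0.5617]  nu=[1.2000, -1.5542]  x^+=[0.2195, 2.6509]  P^+=[0.2647 0.0384; 0.0384 0.4630]
step 2: x^-=[0.6967, 2.6509]  P^-=[0.4436 0.1318; 0.1318 0.5830]  H_jac=[0.7670 0.0000; 0.0000 -0.4712]  S=[0.5209 -0.0286; -0.0286 0.3695]  K=[0.6466 -0.1180; 0.1538 -0.7317]  nu=[2.2883, 0.9320]  x^+=[2.0664, 2.3209]  P^+=[0.2163 0.0340; 0.0340 0.3665]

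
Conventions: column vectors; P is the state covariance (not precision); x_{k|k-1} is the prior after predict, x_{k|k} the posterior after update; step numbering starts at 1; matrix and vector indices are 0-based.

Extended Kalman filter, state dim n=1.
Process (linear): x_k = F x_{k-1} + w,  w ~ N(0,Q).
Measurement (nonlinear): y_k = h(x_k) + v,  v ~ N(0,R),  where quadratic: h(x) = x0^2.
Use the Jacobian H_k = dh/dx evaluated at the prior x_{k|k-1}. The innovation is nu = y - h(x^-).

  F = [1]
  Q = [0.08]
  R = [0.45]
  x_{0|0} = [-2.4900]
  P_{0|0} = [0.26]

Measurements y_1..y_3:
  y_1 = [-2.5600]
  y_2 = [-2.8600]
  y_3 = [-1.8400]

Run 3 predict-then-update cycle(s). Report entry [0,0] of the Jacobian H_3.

step 1: x^-=[-2.4900]  P^-=[0.3400]  H_jac=[-4.9800]  S=[8.8821]  K=[-0.1906]  nu=[-8.7601]  x^+=[-0.8201]  P^+=[0.0172]
step 2: x^-=[-0.8201]  P^-=[0.0972]  H_jac=[-1.6401]  S=[0.7115]  K=[-0.2241]  nu=[-3.5325]  x^+=[-0.0284]  P^+=[0.0615]
step 3: x^-=[-0.0284]  P^-=[0.1415]  H_jac=[-0.0568]  S=[0.4505]  K=[-0.0178]  nu=[-1.8408]  x^+=[0.0044]  P^+=[0.1413]

H_jac[0,0] = -0.0568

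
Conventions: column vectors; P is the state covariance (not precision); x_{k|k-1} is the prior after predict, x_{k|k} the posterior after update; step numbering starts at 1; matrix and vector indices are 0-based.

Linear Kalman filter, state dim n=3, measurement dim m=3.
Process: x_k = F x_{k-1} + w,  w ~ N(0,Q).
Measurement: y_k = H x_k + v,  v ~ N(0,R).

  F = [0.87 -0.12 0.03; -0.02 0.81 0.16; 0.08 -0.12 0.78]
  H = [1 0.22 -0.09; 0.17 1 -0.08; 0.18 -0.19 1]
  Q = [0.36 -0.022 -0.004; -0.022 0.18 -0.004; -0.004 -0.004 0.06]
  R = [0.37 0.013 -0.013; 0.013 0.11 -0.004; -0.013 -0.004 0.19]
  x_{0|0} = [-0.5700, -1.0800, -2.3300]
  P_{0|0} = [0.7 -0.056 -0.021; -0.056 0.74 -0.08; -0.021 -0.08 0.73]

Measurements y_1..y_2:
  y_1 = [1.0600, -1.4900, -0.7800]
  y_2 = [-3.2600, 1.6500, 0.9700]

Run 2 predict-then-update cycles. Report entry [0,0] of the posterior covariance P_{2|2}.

step 1: x^-=[-0.4362, -1.2362, -1.7334]  P^-=[0.9123 -0.1455 0.0723; -0.1455 0.6657 -0.0387; 0.0723 -0.0387 0.5327]  S=[1.2433 0.1647 0.1593; 0.1647 0.7602 -0.1947; 0.1593 -0.1947 0.8270]  K=[0.6960 -0.1046 0.1607; -0.1110 0.8699 -0.0052; -0.0935 0.1121 0.7132]  nu=[1.6122, -0.3183, 0.7970]  x^+=[0.8474, -1.6962, -1.3514]  P^+=[0.2620 -0.0504 -0.0348; -0.0504 0.1049 0.0260; -0.0348 0.0260 0.1475]
step 2: x^-=[0.9002, -1.6071, -0.7827]  P^-=[0.5685 -0.0764 -0.0013; -0.0764 0.2613 0.0164; -0.0013 0.0164 0.1447]  S=[0.9183 0.0873 0.0795; 0.0873 0.3601 -0.0426; 0.0795 -0.0426 0.3610]  K=[0.5914 -0.0653 0.1821; -0.0867 0.7036 -0.0279; -0.0545 0.0749 0.4122]  nu=[-3.8771, 3.0415, 1.2853]  x^+=[-1.3569, 0.8331, 0.1860]  P^+=[0.2225 -0.0397 -0.0204; -0.0397 0.0844 0.0162; -0.0204 0.0162 0.0855]

P_post[0,0] = 0.2225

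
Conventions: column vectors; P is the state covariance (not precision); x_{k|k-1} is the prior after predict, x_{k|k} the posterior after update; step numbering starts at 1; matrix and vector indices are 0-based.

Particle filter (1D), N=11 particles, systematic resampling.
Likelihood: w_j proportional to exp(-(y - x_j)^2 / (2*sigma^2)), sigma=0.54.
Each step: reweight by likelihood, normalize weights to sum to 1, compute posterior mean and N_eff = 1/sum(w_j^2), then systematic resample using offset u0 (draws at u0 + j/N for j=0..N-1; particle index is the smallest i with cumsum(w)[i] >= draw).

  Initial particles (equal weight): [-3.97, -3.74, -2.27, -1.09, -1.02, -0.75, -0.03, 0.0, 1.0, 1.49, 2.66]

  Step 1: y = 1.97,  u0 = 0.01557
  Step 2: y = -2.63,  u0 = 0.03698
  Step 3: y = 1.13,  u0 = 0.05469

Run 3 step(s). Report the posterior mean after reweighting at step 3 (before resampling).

step 1: w=[0.0000, 0.0000, 0.0000, 0.0000, 0.0000, 0.0000, 0.0008, 0.0010, 0.1512, 0.5114, 0.3356]  mean=1.8058  Neff=2.5188  idx=[8, 8, 9, 9, 9, 9, 9, 9, 10, 10, 10]
step 2: w=[0.4978, 0.4978, 0.0007, 0.0007, 0.0007, 0.0007, 0.0007, 0.0007, 0.0000, 0.0000, 0.0000]  mean=1.0022  Neff=2.0179  idx=[0, 0, 0, 0, 0, 0, 1, 1, 1, 1, 1]
step 3: w=[0.0909, 0.0909, 0.0909, 0.0909, 0.0909, 0.0909, 0.0909, 0.0909, 0.0909, 0.0909, 0.0909]  mean=1.0000  Neff=11.0000  idx=[0, 1, 2, 3, 4, 5, 6, 7, 8, 9, 10]

post_mean = 1.0000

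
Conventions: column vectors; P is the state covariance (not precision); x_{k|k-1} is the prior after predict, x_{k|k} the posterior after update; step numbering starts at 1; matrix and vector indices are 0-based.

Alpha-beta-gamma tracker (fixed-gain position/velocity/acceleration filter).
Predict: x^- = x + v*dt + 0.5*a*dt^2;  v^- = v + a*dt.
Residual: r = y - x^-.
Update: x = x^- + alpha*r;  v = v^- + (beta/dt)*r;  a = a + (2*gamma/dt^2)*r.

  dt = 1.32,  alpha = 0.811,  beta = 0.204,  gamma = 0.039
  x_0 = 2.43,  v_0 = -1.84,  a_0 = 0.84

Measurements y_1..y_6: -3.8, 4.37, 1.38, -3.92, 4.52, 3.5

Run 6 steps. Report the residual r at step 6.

resid = -4.3836

step 1: x_pred=0.7330  r=-4.5330  x^+=-2.9433  v^+=-1.4318  a^+=0.6371
step 2: x_pred=-4.2782  r=8.6482  x^+=2.7355  v^+=0.7457  a^+=1.0242
step 3: x_pred=4.6121  r=-3.2321  x^+=1.9909  v^+=1.5982  a^+=0.8795
step 4: x_pred=4.8667  r=-8.7867  x^+=-2.2593  v^+=1.4012  a^+=0.4862
step 5: x_pred=0.0138  r=4.5062  x^+=3.6683  v^+=2.7394  a^+=0.6879
step 6: x_pred=7.8836  r=-4.3836  x^+=4.3285  v^+=2.9699  a^+=0.4917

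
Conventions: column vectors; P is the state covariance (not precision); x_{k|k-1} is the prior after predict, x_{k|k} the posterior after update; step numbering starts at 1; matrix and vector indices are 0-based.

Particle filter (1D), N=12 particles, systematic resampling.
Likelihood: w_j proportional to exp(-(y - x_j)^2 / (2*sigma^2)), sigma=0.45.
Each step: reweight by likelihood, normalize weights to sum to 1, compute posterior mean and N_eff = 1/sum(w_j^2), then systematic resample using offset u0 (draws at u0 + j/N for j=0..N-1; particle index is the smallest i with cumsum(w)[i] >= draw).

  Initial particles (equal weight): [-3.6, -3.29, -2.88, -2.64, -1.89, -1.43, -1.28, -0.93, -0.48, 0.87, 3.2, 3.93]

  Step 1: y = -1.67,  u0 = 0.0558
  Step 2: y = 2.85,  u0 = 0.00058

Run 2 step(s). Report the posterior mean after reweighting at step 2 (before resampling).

post_mean = -0.9312

step 1: w=[0.0000, 0.0005, 0.0094, 0.0343, 0.3106, 0.3036, 0.2404, 0.0905, 0.0106, 0.0000, 0.0000, 0.0000]  mean=-1.5377  Neff=3.9063  idx=[4, 4, 4, 4, 5, 5, 5, 5, 6, 6, 6, 7]
step 2: w=[0.0000, 0.0000, 0.0000, 0.0000, 0.0000, 0.0000, 0.0000, 0.0000, 0.0011, 0.0011, 0.0011, 0.9966]  mean=-0.9312  Neff=1.0068  idx=[8, 11, 11, 11, 11, 11, 11, 11, 11, 11, 11, 11]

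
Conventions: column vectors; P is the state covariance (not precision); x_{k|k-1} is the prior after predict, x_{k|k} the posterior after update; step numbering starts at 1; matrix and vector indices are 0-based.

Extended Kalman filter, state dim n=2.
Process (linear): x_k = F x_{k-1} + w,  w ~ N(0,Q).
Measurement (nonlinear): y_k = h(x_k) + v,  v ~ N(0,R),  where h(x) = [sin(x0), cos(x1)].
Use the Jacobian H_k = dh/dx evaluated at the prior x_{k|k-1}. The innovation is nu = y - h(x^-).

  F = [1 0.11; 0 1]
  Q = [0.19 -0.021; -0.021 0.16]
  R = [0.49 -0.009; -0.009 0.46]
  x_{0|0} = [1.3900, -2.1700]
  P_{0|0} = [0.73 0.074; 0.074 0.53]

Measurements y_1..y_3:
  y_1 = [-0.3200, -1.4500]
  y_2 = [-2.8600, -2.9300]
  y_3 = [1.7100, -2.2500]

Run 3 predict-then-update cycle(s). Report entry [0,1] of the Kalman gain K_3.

step 1: x^-=[1.1513, -2.1700]  P^-=[0.9427 0.1113; 0.1113 0.6900]  H_jac=[0.4073 0.0000; 0.0000 0.8258]  S=[0.6464 0.0284; 0.0284 0.9305]  K=[0.5905 0.0807; 0.0433 0.6110]  nu=[-1.2333, -0.8860]  x^+=[0.3516, -2.7647]  P^+=[0.7086 0.0385; 0.0385 0.3399]
step 2: x^-=[0.0474, -2.7647]  P^-=[0.9112 0.0549; 0.0549 0.4999]  H_jac=[0.9989 0.0000; 0.0000 0.3680]  S=[1.3991 0.0112; 0.0112 0.5277]  K=[0.6503 0.0245; 0.0364 0.3479]  nu=[-2.9074, -2.0002]  x^+=[-1.8923, -3.5664]  P^+=[0.3188 0.0147; 0.0147 0.4339]
step 3: x^-=[-2.2846, -3.5664]  P^-=[0.5173 0.0415; 0.0415 0.5939]  H_jac=[-0.6547 0.0000; 0.0000 -0.4121]  S=[0.7117 0.0022; 0.0022 0.5609]  K=[-0.4758 -0.0286; -0.0368 -0.4363]  nu=[2.4659, -1.3389]  x^+=[-3.4195, -3.0730]  P^+=[0.3557 0.0215; 0.0215 0.4861]

K[0,1] = -0.0286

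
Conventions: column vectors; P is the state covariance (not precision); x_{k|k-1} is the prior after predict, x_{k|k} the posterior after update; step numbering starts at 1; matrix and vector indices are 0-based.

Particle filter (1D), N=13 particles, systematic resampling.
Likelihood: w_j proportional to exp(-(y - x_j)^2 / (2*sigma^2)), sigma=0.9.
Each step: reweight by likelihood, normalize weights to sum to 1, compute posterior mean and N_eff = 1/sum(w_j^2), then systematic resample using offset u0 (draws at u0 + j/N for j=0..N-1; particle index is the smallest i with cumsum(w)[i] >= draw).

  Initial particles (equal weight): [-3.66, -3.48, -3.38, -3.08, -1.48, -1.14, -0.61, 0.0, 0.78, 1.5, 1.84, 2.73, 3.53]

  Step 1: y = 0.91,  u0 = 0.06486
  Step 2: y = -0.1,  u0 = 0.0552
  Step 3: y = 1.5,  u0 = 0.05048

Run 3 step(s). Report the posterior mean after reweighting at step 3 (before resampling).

step 1: w=[0.0000, 0.0000, 0.0000, 0.0000, 0.0085, 0.0215, 0.0692, 0.1728, 0.2851, 0.2324, 0.1689, 0.0373, 0.0042]  mean=0.9190  Neff=4.9885  idx=[6, 7, 7, 8, 8, 8, 8, 9, 9, 9, 10, 10, 11]
step 2: w=[0.1387, 0.1619, 0.1619, 0.1010, 0.1010, 0.1010, 0.1010, 0.0335, 0.0335, 0.0335, 0.0160, 0.0160, 0.0012]  mean=0.4432  Neff=8.5982  idx=[0, 0, 1, 1, 2, 2, 3, 4, 5, 5, 6, 8, 10]
step 3: w=[0.0096, 0.0096, 0.0373, 0.0373, 0.0373, 0.0373, 0.1086, 0.1086, 0.1086, 0.1086, 0.1086, 0.1495, 0.1392]  mean=0.8923  Neff=9.3944  idx=[2, 4, 6, 7, 7, 8, 9, 9, 10, 11, 11, 12, 12]

post_mean = 0.8923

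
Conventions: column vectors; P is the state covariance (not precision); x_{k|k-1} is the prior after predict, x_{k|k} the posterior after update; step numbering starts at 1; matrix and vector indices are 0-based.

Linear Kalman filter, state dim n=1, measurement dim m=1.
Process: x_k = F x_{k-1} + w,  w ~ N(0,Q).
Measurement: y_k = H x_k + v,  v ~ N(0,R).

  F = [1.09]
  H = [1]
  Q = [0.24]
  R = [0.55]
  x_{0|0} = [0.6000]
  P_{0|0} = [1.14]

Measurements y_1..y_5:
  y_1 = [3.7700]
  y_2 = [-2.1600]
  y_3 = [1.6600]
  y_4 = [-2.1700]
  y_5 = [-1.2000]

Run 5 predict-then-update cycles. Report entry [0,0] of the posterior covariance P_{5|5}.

step 1: x^-=[0.6540]  P^-=[1.5944]  S=[2.1444]  K=[0.7435]  nu=[3.1160]  x^+=[2.9708]  P^+=[0.4089]
step 2: x^-=[3.2382]  P^-=[0.7259]  S=[1.2759]  K=[0.5689]  nu=[-5.3982]  x^+=[0.1671]  P^+=[0.3129]
step 3: x^-=[0.1821]  P^-=[0.6118]  S=[1.1618]  K=[0.5266]  nu=[1.4779]  x^+=[0.9603]  P^+=[0.2896]
step 4: x^-=[1.0468]  P^-=[0.5841]  S=[1.1341]  K=[0.5150]  nu=[-3.2168]  x^+=[-0.6100]  P^+=[0.2833]
step 5: x^-=[-0.6649]  P^-=[0.5766]  S=[1.1266]  K=[0.5118]  nu=[-0.5351]  x^+=[-0.9387]  P^+=[0.2815]

P_post[0,0] = 0.2815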